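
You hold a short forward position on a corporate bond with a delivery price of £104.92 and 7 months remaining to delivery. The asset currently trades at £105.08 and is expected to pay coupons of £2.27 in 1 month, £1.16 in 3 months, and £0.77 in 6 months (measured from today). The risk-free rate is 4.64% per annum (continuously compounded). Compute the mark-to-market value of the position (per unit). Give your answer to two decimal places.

£1.20

PV(remaining coupons) I = 2.27·e^(−0.0464·1/12) + 1.16·e^(−0.0464·3/12) + 0.77·e^(−0.0464·6/12) = 4.1602
Current forward F = (S − I)·e^(rT) = (105.08 − 4.1602)·e^(0.0464·7/12) = 100.9198 × 1.027436 = 103.6886
Value (long) = (F − K)·e^(−rT) = (103.6886 − 104.92) × 0.973296 = -1.1985
Short position value = −(long value) = £1.20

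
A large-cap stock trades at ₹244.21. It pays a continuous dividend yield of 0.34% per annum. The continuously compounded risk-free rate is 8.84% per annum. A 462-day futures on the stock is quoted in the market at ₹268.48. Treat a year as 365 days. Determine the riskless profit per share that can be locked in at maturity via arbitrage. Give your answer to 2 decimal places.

₹3.47 per share

Fair futures: F* = S·e^(carry·T), with carry = (r − q) = 0.0884 − 0.0034 = 0.0850
F* = 244.21 · e^(0.0850 × 462/365) = 244.21 · e^0.107589 = 244.21 × 1.113590 = ₹271.9498
Market ₹268.48 < fair ₹271.9498: forward underpriced → reverse cash-and-carry (short spot, go long the forward).
At maturity, profit = |F_mkt − F*| = |268.48 − 271.9498| = ₹3.47 per share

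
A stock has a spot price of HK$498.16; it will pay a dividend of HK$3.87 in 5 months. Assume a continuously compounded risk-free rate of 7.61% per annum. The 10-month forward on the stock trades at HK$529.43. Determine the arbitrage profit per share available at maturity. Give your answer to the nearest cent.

PV(dividends) I = 3.87·e^(−0.0761·5/12) = 3.7492
Fair forward F* = (S − I)·e^(rT) = (498.16 − 3.7492)·e^0.063417 = 494.4108 × 1.065471 = 526.7804
Market HK$529.43 > fair 526.7804: forward overpriced → cash-and-carry (borrow at r, buy the stock and collect the dividends, short the forward).
Profit at T = |F_mkt − F*| = |529.43 − 526.7804| = HK$2.65 per share

HK$2.65 per share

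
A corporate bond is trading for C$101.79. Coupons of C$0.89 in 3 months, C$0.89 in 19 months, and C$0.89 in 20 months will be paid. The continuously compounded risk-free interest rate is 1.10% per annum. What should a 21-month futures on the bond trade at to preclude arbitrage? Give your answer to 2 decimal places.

PV(coupons) I = 0.89·e^(−0.0110·3/12) + 0.89·e^(−0.0110·19/12) + 0.89·e^(−0.0110·20/12)
I = 0.8876 + 0.8746 + 0.8738 = 2.6360
F = (S − I)·e^(rT) = (101.79 − 2.6360) · e^(0.0110·21/12)
= 99.1540 · e^0.019250 = 99.1540 × 1.019436 = C$101.08

C$101.08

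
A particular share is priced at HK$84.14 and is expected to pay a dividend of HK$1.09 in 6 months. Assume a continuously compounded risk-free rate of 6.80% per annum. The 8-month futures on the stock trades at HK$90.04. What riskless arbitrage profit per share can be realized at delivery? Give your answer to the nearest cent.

HK$3.10 per share

PV(dividends) I = 1.09·e^(−0.0680·6/12) = 1.0536
Fair futures F* = (S − I)·e^(rT) = (84.14 − 1.0536)·e^0.045333 = 83.0864 × 1.046376 = 86.9396
Market HK$90.04 > fair 86.9396: forward overpriced → cash-and-carry (borrow at r, buy the stock and collect the dividends, short the forward).
Profit at T = |F_mkt − F*| = |90.04 − 86.9396| = HK$3.10 per share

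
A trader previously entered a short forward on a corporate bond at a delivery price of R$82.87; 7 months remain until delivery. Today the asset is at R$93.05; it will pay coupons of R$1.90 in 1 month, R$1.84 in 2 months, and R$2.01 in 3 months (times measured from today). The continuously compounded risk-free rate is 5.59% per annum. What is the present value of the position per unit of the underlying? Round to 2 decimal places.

-R$7.14

PV(remaining coupons) I = 1.90·e^(−0.0559·1/12) + 1.84·e^(−0.0559·2/12) + 2.01·e^(−0.0559·3/12) = 5.6962
Current forward F = (S − I)·e^(rT) = (93.05 − 5.6962)·e^(0.0559·7/12) = 87.3538 × 1.033146 = 90.2492
Value (long) = (F − K)·e^(−rT) = (90.2492 − 82.87) × 0.967918 = 7.1425
Short position value = −(long value) = -R$7.14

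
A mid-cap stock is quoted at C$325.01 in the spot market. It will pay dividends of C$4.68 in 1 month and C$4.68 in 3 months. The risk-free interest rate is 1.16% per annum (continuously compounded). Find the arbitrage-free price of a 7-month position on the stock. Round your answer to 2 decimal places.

PV(dividends) I = 4.68·e^(−0.0116·1/12) + 4.68·e^(−0.0116·3/12)
I = 4.6755 + 4.6664 = 9.3419
F = (S − I)·e^(rT) = (325.01 − 9.3419) · e^(0.0116·7/12)
= 315.6681 · e^0.006767 = 315.6681 × 1.006790 = C$317.81

C$317.81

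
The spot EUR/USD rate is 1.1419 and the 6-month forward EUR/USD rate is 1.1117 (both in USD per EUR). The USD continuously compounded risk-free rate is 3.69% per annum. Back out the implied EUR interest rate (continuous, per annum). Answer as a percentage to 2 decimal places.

9.05%

F = S·e^((r_USD − r_EUR)T) ⇒ r_EUR = r_USD − ln(F/S)/T
ln(1.1117/1.1419) = -0.026803; /(6/12) = -0.053606
r_EUR = 0.0369 + 0.053606 = 0.090506
r_EUR = 9.05%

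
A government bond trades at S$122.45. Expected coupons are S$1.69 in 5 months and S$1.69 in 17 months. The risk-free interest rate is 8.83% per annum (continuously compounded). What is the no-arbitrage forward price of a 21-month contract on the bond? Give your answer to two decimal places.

PV(coupons) I = 1.69·e^(−0.0883·5/12) + 1.69·e^(−0.0883·17/12)
I = 1.6290 + 1.4913 = 3.1203
F = (S − I)·e^(rT) = (122.45 − 3.1203) · e^(0.0883·21/12)
= 119.3297 · e^0.154525 = 119.3297 × 1.167103 = S$139.27

S$139.27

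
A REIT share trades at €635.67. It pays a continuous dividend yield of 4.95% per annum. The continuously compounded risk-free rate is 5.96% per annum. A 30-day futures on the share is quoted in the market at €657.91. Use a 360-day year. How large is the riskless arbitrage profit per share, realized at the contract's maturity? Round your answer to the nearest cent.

€21.70 per share

Fair futures: F* = S·e^(carry·T), with carry = (r − q) = 0.0596 − 0.0495 = 0.0101
F* = 635.67 · e^(0.0101 × 30/360) = 635.67 · e^0.000842 = 635.67 × 1.000842 = €636.2052
Market €657.91 > fair €636.2052: forward overpriced → cash-and-carry (buy spot, short the forward).
At maturity, profit = |F_mkt − F*| = |657.91 − 636.2052| = €21.70 per share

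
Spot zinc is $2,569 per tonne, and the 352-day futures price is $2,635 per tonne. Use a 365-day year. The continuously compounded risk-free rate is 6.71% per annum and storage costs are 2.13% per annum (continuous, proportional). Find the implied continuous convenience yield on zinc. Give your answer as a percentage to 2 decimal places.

F = S·e^((r+u−y)T) ⇒ (r+u−y) = ln(F/S)/T
ln(2635/2569) = 0.025366; /T ⇒ 0.026303
y = r + u − ln(F/S)/T = 0.0671 + 0.0213 − 0.026303 = 0.062097
y = 6.21%

6.21%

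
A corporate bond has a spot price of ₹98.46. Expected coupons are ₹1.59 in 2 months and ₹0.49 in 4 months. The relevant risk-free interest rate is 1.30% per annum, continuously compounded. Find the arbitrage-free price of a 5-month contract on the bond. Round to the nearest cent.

PV(coupons) I = 1.59·e^(−0.0130·2/12) + 0.49·e^(−0.0130·4/12)
I = 1.5866 + 0.4879 = 2.0745
F = (S − I)·e^(rT) = (98.46 − 2.0745) · e^(0.0130·5/12)
= 96.3855 · e^0.005417 = 96.3855 × 1.005432 = ₹96.91

₹96.91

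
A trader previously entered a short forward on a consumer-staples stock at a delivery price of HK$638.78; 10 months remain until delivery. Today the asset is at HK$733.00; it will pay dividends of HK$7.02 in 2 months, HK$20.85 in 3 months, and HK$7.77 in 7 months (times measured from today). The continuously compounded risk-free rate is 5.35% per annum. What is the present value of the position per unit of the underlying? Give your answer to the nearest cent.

-HK$87.01

PV(remaining dividends) I = 7.02·e^(−0.0535·2/12) + 20.85·e^(−0.0535·3/12) + 7.77·e^(−0.0535·7/12) = 35.0619
Current forward F = (S − I)·e^(rT) = (733.00 − 35.0619)·e^(0.0535·10/12) = 697.9381 × 1.045592 = 729.7585
Value (long) = (F − K)·e^(−rT) = (729.7585 − 638.78) × 0.956396 = 87.0115
Short position value = −(long value) = -HK$87.01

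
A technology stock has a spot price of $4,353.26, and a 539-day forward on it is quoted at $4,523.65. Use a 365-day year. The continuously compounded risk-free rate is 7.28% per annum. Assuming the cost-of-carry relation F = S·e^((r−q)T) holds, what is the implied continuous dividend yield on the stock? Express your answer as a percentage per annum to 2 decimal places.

From F = S·e^((r−q)T): (r − q) = ln(F/S)/T
ln(4523.65/4353.26) = ln(1.039141) = 0.038394
(r − q) = 0.038394 / (539/365) = 0.026000
q = r − ln(F/S)/T = 0.0728 − 0.026000 = 0.046800
q = 4.68%

4.68%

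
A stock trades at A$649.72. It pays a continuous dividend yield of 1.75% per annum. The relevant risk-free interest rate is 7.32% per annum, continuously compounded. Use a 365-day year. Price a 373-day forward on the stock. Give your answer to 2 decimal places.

A$687.78

F = S·e^((r − q)T) = 649.72 · e^((0.0732 − 0.0175) × 373/365)
= 649.72 · e^0.056921 = 649.72 × 1.058572
F = A$687.78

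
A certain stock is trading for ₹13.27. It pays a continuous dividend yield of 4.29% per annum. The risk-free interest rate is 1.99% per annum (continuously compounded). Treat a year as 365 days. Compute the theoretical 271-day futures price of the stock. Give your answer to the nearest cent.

F = S·e^((r − q)T) = 13.27 · e^((0.0199 − 0.0429) × 271/365)
= 13.27 · e^-0.017077 = 13.27 × 0.983068
F = ₹13.05

₹13.05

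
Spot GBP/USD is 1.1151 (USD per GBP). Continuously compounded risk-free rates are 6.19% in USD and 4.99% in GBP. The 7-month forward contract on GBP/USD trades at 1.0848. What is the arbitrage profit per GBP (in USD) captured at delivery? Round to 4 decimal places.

0.0381 per GBP (in USD)

Fair forward: F* = S·e^(carry·T), with carry = (r_USD − r_GBP) = 0.0619 − 0.0499 = 0.0120
F* = 1.1151 · e^(0.0120 × 7/12) = 1.1151 · e^0.007000 = 1.1151 × 1.007025 = 1.1229
Market 1.0848 < fair 1.1229: forward underpriced → reverse cash-and-carry (short spot, go long the forward).
At maturity, profit = |F_mkt − F*| = |1.0848 − 1.1229| = 0.0381 per GBP (in USD)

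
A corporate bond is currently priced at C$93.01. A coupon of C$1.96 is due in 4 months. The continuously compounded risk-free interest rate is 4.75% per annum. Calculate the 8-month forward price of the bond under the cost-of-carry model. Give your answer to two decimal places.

C$94.01

PV(coupons) I = 1.96·e^(−0.0475·4/12)
I = 1.9292
F = (S − I)·e^(rT) = (93.01 − 1.9292) · e^(0.0475·8/12)
= 91.0808 · e^0.031667 = 91.0808 × 1.032174 = C$94.01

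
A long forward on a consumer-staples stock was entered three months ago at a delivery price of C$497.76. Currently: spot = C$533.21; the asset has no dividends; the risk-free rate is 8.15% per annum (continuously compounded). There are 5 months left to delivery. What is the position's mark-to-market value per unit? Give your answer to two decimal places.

Current fair forward for the remaining 5 months: F = S·e^(r·T), r = 0.0815
F = 533.21 · e^(0.0815 × 5/12) = 533.21 × 1.034541 = 551.6276
Value of long forward = (F − K)·e^(−rT) = (551.6276 − 497.76) · e^(−0.0815·5/12)
= 53.8676 × 0.966612 = 52.07

C$52.07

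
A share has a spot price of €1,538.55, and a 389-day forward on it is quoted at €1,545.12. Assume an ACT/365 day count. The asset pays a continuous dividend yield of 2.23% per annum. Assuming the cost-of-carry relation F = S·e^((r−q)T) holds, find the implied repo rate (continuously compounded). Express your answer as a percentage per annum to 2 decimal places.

2.63%

From F = S·e^((r−q)T): (r − q) = ln(F/S)/T
ln(1545.12/1538.55) = ln(1.004270) = 0.004261
(r − q) = 0.004261 / (389/365) = 0.003998
r = ln(F/S)/T + q = 0.003998 + 0.0223 = 0.026298
r = 2.63%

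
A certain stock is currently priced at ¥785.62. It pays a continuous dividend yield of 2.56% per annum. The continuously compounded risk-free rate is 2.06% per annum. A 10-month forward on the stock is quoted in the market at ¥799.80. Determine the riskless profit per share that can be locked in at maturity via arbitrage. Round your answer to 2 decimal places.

Fair forward: F* = S·e^(carry·T), with carry = (r − q) = 0.0206 − 0.0256 = -0.0050
F* = 785.62 · e^(-0.0050 × 10/12) = 785.62 · e^-0.004167 = 785.62 × 0.995842 = ¥782.3534
Market ¥799.80 > fair ¥782.3534: forward overpriced → cash-and-carry (buy spot, short the forward).
At maturity, profit = |F_mkt − F*| = |799.80 − 782.3534| = ¥17.45 per share

¥17.45 per share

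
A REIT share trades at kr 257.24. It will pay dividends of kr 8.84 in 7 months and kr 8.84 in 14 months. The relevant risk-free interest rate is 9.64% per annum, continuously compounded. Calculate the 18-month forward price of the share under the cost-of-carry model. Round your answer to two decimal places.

kr 278.48

PV(dividends) I = 8.84·e^(−0.0964·7/12) + 8.84·e^(−0.0964·14/12)
I = 8.3566 + 7.8997 = 16.2563
F = (S − I)·e^(rT) = (257.24 − 16.2563) · e^(0.0964·18/12)
= 240.9837 · e^0.144600 = 240.9837 × 1.155577 = kr 278.48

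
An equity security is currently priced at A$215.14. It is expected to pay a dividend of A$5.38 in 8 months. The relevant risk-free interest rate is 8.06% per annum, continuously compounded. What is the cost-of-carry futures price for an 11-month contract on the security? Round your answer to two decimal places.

PV(dividends) I = 5.38·e^(−0.0806·8/12)
I = 5.0985
F = (S − I)·e^(rT) = (215.14 − 5.0985) · e^(0.0806·11/12)
= 210.0415 · e^0.073883 = 210.0415 × 1.076681 = A$226.15

A$226.15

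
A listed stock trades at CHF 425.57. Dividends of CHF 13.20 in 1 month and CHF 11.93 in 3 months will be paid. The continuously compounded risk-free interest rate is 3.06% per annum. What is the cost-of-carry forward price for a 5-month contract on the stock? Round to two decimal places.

PV(dividends) I = 13.20·e^(−0.0306·1/12) + 11.93·e^(−0.0306·3/12)
I = 13.1664 + 11.8391 = 25.0055
F = (S − I)·e^(rT) = (425.57 − 25.0055) · e^(0.0306·5/12)
= 400.5645 · e^0.012750 = 400.5645 × 1.012832 = CHF 405.70

CHF 405.70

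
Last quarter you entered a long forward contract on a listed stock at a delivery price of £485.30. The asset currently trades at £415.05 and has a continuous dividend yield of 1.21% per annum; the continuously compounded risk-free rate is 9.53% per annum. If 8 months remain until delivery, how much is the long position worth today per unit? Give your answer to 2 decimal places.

Current fair forward for the remaining 8 months: F = S·e^((r − q)·T), (r − q) = 0.0953 − 0.0121 = 0.0832
F = 415.05 · e^(0.0832 × 8/12) = 415.05 × 1.057034 = 438.7220
Value of long forward = (F − K)·e^(−rT) = (438.7220 − 485.30) · e^(−0.0953·8/12)
= -46.5780 × 0.938443 = -43.71

-£43.71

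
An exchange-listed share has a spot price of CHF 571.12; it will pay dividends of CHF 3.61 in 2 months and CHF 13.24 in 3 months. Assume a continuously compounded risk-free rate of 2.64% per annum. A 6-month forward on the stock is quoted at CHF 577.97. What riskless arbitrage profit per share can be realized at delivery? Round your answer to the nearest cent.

CHF 16.23 per share

PV(dividends) I = 3.61·e^(−0.0264·2/12) + 13.24·e^(−0.0264·3/12) = 16.7471
Fair forward F* = (S − I)·e^(rT) = (571.12 − 16.7471)·e^0.013200 = 554.3729 × 1.013288 = 561.7394
Market CHF 577.97 > fair 561.7394: forward overpriced → cash-and-carry (borrow at r, buy the stock and collect the dividends, short the forward).
Profit at T = |F_mkt − F*| = |577.97 − 561.7394| = CHF 16.23 per share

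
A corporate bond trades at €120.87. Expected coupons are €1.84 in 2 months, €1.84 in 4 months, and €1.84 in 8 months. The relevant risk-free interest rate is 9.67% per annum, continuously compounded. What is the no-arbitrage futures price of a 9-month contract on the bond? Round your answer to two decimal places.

€124.24

PV(coupons) I = 1.84·e^(−0.0967·2/12) + 1.84·e^(−0.0967·4/12) + 1.84·e^(−0.0967·8/12)
I = 1.8106 + 1.7816 + 1.7251 = 5.3173
F = (S − I)·e^(rT) = (120.87 − 5.3173) · e^(0.0967·9/12)
= 115.5527 · e^0.072525 = 115.5527 × 1.075220 = €124.24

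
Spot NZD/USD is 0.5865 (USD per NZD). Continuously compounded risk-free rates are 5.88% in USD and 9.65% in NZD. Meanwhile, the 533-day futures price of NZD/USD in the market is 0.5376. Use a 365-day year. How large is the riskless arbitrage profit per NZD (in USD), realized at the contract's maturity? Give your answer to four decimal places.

0.0175 per NZD (in USD)

Fair futures: F* = S·e^(carry·T), with carry = (r_USD − r_NZD) = 0.0588 − 0.0965 = -0.0377
F* = 0.5865 · e^(-0.0377 × 533/365) = 0.5865 · e^-0.055052 = 0.5865 × 0.946436 = 0.5551
Market 0.5376 < fair 0.5551: forward underpriced → reverse cash-and-carry (short spot, go long the forward).
At maturity, profit = |F_mkt − F*| = |0.5376 − 0.5551| = 0.0175 per NZD (in USD)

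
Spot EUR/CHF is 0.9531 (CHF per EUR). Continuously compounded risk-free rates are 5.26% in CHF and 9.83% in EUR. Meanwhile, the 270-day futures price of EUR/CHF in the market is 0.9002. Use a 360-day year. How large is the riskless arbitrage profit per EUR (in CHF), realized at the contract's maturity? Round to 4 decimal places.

Fair futures: F* = S·e^(carry·T), with carry = (r_CHF − r_EUR) = 0.0526 − 0.0983 = -0.0457
F* = 0.9531 · e^(-0.0457 × 270/360) = 0.9531 · e^-0.034275 = 0.9531 × 0.966306 = 0.9210
Market 0.9002 < fair 0.9210: forward underpriced → reverse cash-and-carry (short spot, go long the forward).
At maturity, profit = |F_mkt − F*| = |0.9002 − 0.9210| = 0.0208 per EUR (in CHF)

0.0208 per EUR (in CHF)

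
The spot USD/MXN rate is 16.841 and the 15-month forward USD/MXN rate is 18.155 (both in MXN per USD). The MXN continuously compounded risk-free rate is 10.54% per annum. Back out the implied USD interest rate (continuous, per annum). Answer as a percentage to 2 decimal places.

F = S·e^((r_MXN − r_USD)T) ⇒ r_USD = r_MXN − ln(F/S)/T
ln(18.155/16.841) = 0.075130; /(15/12) = 0.060104
r_USD = 0.1054 − 0.060104 = 0.045296
r_USD = 4.53%

4.53%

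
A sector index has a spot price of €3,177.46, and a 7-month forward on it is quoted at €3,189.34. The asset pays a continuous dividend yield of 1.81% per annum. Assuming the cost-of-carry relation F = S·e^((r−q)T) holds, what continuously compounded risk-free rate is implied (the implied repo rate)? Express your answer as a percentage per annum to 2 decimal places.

2.45%

From F = S·e^((r−q)T): (r − q) = ln(F/S)/T
ln(3189.34/3177.46) = ln(1.003739) = 0.003732
(r − q) = 0.003732 / (7/12) = 0.006398
r = ln(F/S)/T + q = 0.006398 + 0.0181 = 0.024498
r = 2.45%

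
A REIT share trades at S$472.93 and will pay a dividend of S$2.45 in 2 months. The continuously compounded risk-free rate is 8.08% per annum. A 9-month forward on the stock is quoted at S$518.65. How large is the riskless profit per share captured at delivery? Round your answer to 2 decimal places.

PV(dividends) I = 2.45·e^(−0.0808·2/12) = 2.4172
Fair forward F* = (S − I)·e^(rT) = (472.93 − 2.4172)·e^0.060600 = 470.5128 × 1.062474 = 499.9076
Market S$518.65 > fair 499.9076: forward overpriced → cash-and-carry (borrow at r, buy the stock and collect the dividends, short the forward).
Profit at T = |F_mkt − F*| = |518.65 − 499.9076| = S$18.74 per share

S$18.74 per share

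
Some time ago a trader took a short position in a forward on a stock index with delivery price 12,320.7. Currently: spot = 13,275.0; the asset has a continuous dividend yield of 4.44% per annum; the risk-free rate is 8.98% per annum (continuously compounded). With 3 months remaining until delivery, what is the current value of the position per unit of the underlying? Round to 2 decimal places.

-1081.28

Current fair forward for the remaining 3 months: F = S·e^((r − q)·T), (r − q) = 0.0898 − 0.0444 = 0.0454
F = 13275.0 · e^(0.0454 × 3/12) = 13275.0 × 1.01141466 = 13426.5296
Value of long forward = (F − K)·e^(−rT) = (13426.5296 − 12320.7) · e^(−0.0898·3/12)
= 1105.8296 × 0.97780013 = 1081.28
Short position value = −(long value) = -1081.28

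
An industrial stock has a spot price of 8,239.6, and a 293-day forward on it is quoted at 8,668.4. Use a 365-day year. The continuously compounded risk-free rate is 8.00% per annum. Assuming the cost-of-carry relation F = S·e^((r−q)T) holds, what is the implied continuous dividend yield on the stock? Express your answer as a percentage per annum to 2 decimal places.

From F = S·e^((r−q)T): (r − q) = ln(F/S)/T
ln(8668.4/8239.6) = ln(1.052041) = 0.050732
(r − q) = 0.050732 / (293/365) = 0.063199
q = r − ln(F/S)/T = 0.0800 − 0.063199 = 0.016801
q = 1.68%

1.68%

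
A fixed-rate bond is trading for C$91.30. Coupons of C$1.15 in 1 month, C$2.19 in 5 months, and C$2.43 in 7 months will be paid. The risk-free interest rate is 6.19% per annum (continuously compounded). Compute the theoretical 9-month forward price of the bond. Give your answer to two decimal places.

PV(coupons) I = 1.15·e^(−0.0619·1/12) + 2.19·e^(−0.0619·5/12) + 2.43·e^(−0.0619·7/12)
I = 1.1441 + 2.1342 + 2.3438 = 5.6221
F = (S − I)·e^(rT) = (91.30 − 5.6221) · e^(0.0619·9/12)
= 85.6779 · e^0.046425 = 85.6779 × 1.047520 = C$89.75

C$89.75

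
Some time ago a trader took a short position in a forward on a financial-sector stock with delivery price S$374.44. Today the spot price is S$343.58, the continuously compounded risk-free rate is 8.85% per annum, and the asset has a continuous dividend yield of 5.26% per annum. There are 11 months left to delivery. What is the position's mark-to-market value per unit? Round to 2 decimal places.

S$17.86

Current fair forward for the remaining 11 months: F = S·e^((r − q)·T), (r − q) = 0.0885 − 0.0526 = 0.0359
F = 343.58 · e^(0.0359 × 11/12) = 343.58 × 1.033456 = 355.0748
Value of long forward = (F − K)·e^(−rT) = (355.0748 − 374.44) · e^(−0.0885·11/12)
= -19.3652 × 0.922078 = -17.86
Short position value = −(long value) = S$17.86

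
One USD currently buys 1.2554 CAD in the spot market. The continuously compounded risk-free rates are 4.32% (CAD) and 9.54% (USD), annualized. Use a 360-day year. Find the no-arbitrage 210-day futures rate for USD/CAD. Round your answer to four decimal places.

F = S·e^((r_CAD − r_USD)T) = 1.2554 · e^((0.0432 − 0.0954) × 210/360)
= 1.2554 · e^-0.030450 = 1.2554 × 0.970009
F = 1.2177 CAD per USD

1.2177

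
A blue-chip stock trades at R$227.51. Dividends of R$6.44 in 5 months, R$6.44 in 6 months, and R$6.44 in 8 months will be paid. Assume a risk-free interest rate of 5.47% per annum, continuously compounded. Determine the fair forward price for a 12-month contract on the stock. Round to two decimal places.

PV(dividends) I = 6.44·e^(−0.0547·5/12) + 6.44·e^(−0.0547·6/12) + 6.44·e^(−0.0547·8/12)
I = 6.2949 + 6.2663 + 6.2094 = 18.7706
F = (S − I)·e^(rT) = (227.51 − 18.7706) · e^(0.0547·12/12)
= 208.7394 · e^0.054700 = 208.7394 × 1.056224 = R$220.48

R$220.48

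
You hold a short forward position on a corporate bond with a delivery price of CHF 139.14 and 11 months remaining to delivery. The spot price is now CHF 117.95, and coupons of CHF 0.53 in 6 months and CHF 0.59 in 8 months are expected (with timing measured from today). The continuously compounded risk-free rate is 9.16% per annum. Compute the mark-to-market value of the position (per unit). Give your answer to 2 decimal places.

CHF 11.05

PV(remaining coupons) I = 0.53·e^(−0.0916·6/12) + 0.59·e^(−0.0916·8/12) = 1.0613
Current forward F = (S − I)·e^(rT) = (117.95 − 1.0613)·e^(0.0916·11/12) = 116.8887 × 1.087593 = 127.1273
Value (long) = (F − K)·e^(−rT) = (127.1273 − 139.14) × 0.919462 = -11.0452
Short position value = −(long value) = CHF 11.05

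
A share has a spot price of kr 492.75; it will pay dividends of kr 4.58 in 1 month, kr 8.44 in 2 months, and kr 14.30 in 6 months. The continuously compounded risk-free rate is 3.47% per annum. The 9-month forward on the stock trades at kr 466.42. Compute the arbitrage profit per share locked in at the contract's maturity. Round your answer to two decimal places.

kr 11.60 per share

PV(dividends) I = 4.58·e^(−0.0347·1/12) + 8.44·e^(−0.0347·2/12) + 14.30·e^(−0.0347·6/12) = 27.0121
Fair forward F* = (S − I)·e^(rT) = (492.75 − 27.0121)·e^0.026025 = 465.7379 × 1.026367 = 478.0180
Market kr 466.42 < fair 478.0180: forward underpriced → reverse cash-and-carry (short the stock, invest proceeds at r, pay the dividends, go long the forward).
Profit at T = |F_mkt − F*| = |466.42 − 478.0180| = kr 11.60 per share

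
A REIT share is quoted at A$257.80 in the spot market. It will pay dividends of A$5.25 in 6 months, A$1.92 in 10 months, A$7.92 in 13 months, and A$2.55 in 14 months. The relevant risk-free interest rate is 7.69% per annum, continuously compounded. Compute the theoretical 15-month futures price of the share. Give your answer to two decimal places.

PV(dividends) I = 5.25·e^(−0.0769·6/12) + 1.92·e^(−0.0769·10/12) + 7.92·e^(−0.0769·13/12) + 2.55·e^(−0.0769·14/12)
I = 5.0520 + 1.8008 + 7.2869 + 2.3312 = 16.4709
F = (S − I)·e^(rT) = (257.80 − 16.4709) · e^(0.0769·15/12)
= 241.3291 · e^0.096125 = 241.3291 × 1.100897 = A$265.68

A$265.68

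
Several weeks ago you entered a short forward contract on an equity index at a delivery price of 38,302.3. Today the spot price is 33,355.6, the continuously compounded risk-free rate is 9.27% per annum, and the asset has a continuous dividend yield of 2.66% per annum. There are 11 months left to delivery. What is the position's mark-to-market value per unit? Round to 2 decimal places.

2629.90

Current fair forward for the remaining 11 months: F = S·e^((r − q)·T), (r − q) = 0.0927 − 0.0266 = 0.0661
F = 33355.6 · e^(0.0661 × 11/12) = 33355.6 × 1.06246499 = 35439.1572
Value of long forward = (F − K)·e^(−rT) = (35439.1572 − 38302.3) · e^(−0.0927·11/12)
= -2863.1428 × 0.91853525 = -2629.90
Short position value = −(long value) = 2629.90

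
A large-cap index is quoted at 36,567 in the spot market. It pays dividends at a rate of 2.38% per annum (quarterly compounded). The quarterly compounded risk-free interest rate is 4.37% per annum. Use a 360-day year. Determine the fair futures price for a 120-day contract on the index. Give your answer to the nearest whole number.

F = S · (1+r/4)^(4T) / (1+q/4)^(4T)
= 36567 × 1.014593 / 1.007941 = 36567 × 1.006600
F = 36,808

36,808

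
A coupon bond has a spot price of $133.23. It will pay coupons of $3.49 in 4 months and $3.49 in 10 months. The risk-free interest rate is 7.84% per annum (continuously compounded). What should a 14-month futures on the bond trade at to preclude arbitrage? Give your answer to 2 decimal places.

$138.68

PV(coupons) I = 3.49·e^(−0.0784·4/12) + 3.49·e^(−0.0784·10/12)
I = 3.4000 + 3.2693 = 6.6693
F = (S − I)·e^(rT) = (133.23 − 6.6693) · e^(0.0784·14/12)
= 126.5607 · e^0.091467 = 126.5607 × 1.095781 = $138.68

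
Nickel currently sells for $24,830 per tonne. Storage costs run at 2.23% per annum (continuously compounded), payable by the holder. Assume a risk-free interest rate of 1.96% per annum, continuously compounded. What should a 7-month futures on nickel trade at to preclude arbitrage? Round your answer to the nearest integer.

$25,444 per tonne

Net carry = r + u − y = 0.0196 + 0.0223 − 0.0000 = 0.0419
F = S·e^((r+u−y)T) = 24830 · e^(0.0419 × 7/12) = 24830 · e^0.024442
= 24830 × 1.024743 = $25,444 per tonne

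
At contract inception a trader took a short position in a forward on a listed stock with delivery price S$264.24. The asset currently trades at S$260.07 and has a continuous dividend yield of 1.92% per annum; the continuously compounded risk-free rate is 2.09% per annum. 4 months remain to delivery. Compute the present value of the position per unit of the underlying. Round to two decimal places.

Current fair forward for the remaining 4 months: F = S·e^((r − q)·T), (r − q) = 0.0209 − 0.0192 = 0.0017
F = 260.07 · e^(0.0017 × 4/12) = 260.07 × 1.000567 = 260.2175
Value of long forward = (F − K)·e^(−rT) = (260.2175 − 264.24) · e^(−0.0209·4/12)
= -4.0225 × 0.993058 = -3.99
Short position value = −(long value) = S$3.99

S$3.99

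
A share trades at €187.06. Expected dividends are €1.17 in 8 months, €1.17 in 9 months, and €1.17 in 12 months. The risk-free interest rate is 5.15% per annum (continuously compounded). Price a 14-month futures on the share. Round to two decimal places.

PV(dividends) I = 1.17·e^(−0.0515·8/12) + 1.17·e^(−0.0515·9/12) + 1.17·e^(−0.0515·12/12)
I = 1.1305 + 1.1257 + 1.1113 = 3.3675
F = (S − I)·e^(rT) = (187.06 − 3.3675) · e^(0.0515·14/12)
= 183.6925 · e^0.060083 = 183.6925 × 1.061925 = €195.07

€195.07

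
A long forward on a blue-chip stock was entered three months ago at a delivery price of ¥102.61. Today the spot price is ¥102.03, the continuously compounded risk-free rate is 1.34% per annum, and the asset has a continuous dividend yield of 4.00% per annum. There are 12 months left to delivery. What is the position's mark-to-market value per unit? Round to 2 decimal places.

-¥3.21

Current fair forward for the remaining 12 months: F = S·e^((r − q)·T), (r − q) = 0.0134 − 0.0400 = -0.0266
F = 102.03 · e^(-0.0266 × 12/12) = 102.03 × 0.973751 = 99.3518
Value of long forward = (F − K)·e^(−rT) = (99.3518 − 102.61) · e^(−0.0134·12/12)
= -3.2582 × 0.986689 = -3.21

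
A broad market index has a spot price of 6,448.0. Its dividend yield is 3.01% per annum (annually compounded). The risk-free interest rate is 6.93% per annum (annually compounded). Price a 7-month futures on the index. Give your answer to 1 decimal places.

F = S · (1+r)^T / (1+q)^T
= 6448.0 × 1.039860 / 1.017450 = 6448.0 × 1.022026
F = 6,590.0

6,590.0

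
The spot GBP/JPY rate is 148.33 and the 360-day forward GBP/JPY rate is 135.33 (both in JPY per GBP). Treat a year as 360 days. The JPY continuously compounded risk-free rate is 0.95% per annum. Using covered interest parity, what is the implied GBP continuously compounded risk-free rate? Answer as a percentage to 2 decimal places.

F = S·e^((r_JPY − r_GBP)T) ⇒ r_GBP = r_JPY − ln(F/S)/T
ln(135.33/148.33) = -0.091723; /(360/360) = -0.091723
r_GBP = 0.0095 + 0.091723 = 0.101223
r_GBP = 10.12%

10.12%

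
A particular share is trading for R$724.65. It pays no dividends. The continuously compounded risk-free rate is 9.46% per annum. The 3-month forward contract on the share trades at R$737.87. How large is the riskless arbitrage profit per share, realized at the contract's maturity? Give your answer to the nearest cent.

Fair forward: F* = S·e^(carry·T), with carry = r = 0.0946
F* = 724.65 · e^(0.0946 × 3/12) = 724.65 · e^0.023650 = 724.65 × 1.023932 = R$741.9923
Market R$737.87 < fair R$741.9923: forward underpriced → reverse cash-and-carry (short spot, go long the forward).
At maturity, profit = |F_mkt − F*| = |737.87 − 741.9923| = R$4.12 per share

R$4.12 per share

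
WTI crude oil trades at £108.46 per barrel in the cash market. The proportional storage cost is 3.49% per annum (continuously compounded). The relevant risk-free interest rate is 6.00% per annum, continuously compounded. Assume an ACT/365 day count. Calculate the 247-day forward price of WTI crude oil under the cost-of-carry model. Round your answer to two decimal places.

£115.65 per barrel

Net carry = r + u − y = 0.0600 + 0.0349 − 0.0000 = 0.0949
F = S·e^((r+u−y)T) = 108.46 · e^(0.0949 × 247/365) = 108.46 · e^0.064220
= 108.46 × 1.066327 = £115.65 per barrel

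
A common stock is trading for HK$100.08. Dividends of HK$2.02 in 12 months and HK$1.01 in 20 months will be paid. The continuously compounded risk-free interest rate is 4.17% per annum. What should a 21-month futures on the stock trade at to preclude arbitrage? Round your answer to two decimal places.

PV(dividends) I = 2.02·e^(−0.0417·12/12) + 1.01·e^(−0.0417·20/12)
I = 1.9375 + 0.9422 = 2.8797
F = (S − I)·e^(rT) = (100.08 − 2.8797) · e^(0.0417·21/12)
= 97.2003 · e^0.072975 = 97.2003 × 1.075704 = HK$104.56

HK$104.56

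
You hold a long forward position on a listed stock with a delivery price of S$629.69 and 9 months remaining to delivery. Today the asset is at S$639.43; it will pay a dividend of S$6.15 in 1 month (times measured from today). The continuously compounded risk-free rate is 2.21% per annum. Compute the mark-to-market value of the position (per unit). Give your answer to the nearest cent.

S$13.95

PV(remaining dividends) I = 6.15·e^(−0.0221·1/12) = 6.1387
Current forward F = (S − I)·e^(rT) = (639.43 − 6.1387)·e^(0.0221·9/12) = 633.2913 × 1.016713 = 643.8755
Value (long) = (F − K)·e^(−rT) = (643.8755 − 629.69) × 0.983562 = 13.9523
Value = S$13.95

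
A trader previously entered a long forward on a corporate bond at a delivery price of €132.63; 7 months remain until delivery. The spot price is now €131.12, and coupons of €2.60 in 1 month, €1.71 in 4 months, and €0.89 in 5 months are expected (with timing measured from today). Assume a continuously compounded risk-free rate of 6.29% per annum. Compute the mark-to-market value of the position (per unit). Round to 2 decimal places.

-€1.86

PV(remaining coupons) I = 2.60·e^(−0.0629·1/12) + 1.71·e^(−0.0629·4/12) + 0.89·e^(−0.0629·5/12) = 5.1279
Current forward F = (S − I)·e^(rT) = (131.12 − 5.1279)·e^(0.0629·7/12) = 125.9921 × 1.037373 = 130.7008
Value (long) = (F − K)·e^(−rT) = (130.7008 − 132.63) × 0.963973 = -1.8597
Value = -€1.86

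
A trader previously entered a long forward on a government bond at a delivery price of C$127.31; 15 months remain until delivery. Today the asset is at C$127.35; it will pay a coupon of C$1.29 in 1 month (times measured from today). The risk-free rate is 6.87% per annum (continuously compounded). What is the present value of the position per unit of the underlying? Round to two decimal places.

C$9.23

PV(remaining coupons) I = 1.29·e^(−0.0687·1/12) = 1.2826
Current forward F = (S − I)·e^(rT) = (127.35 − 1.2826)·e^(0.0687·15/12) = 126.0674 × 1.089670 = 137.3719
Value (long) = (F − K)·e^(−rT) = (137.3719 − 127.31) × 0.917709 = 9.2339
Value = C$9.23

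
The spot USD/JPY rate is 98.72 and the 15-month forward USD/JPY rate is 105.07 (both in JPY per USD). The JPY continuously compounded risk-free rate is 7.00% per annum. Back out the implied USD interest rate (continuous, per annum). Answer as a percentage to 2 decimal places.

2.01%

F = S·e^((r_JPY − r_USD)T) ⇒ r_USD = r_JPY − ln(F/S)/T
ln(105.07/98.72) = 0.062339; /(15/12) = 0.049871
r_USD = 0.0700 − 0.049871 = 0.020129
r_USD = 2.01%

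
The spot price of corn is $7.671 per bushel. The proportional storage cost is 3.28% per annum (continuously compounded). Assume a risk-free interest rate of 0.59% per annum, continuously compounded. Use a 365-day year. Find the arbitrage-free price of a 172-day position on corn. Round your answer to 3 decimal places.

Net carry = r + u − y = 0.0059 + 0.0328 − 0.0000 = 0.0387
F = S·e^((r+u−y)T) = 7.671 · e^(0.0387 × 172/365) = 7.671 · e^0.018237
= 7.671 × 1.018404 = $7.812 per bushel

$7.812 per bushel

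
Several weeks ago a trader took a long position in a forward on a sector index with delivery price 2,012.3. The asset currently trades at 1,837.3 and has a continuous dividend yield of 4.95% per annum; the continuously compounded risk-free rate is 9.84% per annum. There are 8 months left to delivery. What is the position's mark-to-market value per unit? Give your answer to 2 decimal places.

Current fair forward for the remaining 8 months: F = S·e^((r − q)·T), (r − q) = 0.0984 − 0.0495 = 0.0489
F = 1837.3 · e^(0.0489 × 8/12) = 1837.3 × 1.03313720 = 1898.1830
Value of long forward = (F − K)·e^(−rT) = (1898.1830 − 2012.3) · e^(−0.0984·8/12)
= -114.1170 × 0.93650539 = -106.87

-106.87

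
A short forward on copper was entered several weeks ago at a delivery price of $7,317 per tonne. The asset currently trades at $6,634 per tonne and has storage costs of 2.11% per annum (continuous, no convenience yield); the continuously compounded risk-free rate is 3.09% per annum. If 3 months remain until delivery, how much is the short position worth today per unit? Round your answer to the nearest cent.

Current fair forward for the remaining 3 months: F = S·e^((r + u)·T), (r + u) = 0.0309 + 0.0211 = 0.0520
F = 6634 · e^(0.0520 × 3/12) = 6634 × 1.01308487 = 6720.8050
Value of long forward = (F − K)·e^(−rT) = (6720.8050 − 7317) · e^(−0.0309·3/12)
= -596.1950 × 0.99230476 = -591.61
Short position value = −(long value) = $591.61

$591.61 per tonne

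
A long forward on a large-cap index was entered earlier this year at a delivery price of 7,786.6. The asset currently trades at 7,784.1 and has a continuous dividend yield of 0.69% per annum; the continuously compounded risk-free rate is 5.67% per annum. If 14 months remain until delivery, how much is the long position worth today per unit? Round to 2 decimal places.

433.51

Current fair forward for the remaining 14 months: F = S·e^((r − q)·T), (r − q) = 0.0567 − 0.0069 = 0.0498
F = 7784.1 · e^(0.0498 × 14/12) = 7784.1 × 1.05982097 = 8249.7524
Value of long forward = (F − K)·e^(−rT) = (8249.7524 − 7786.6) · e^(−0.0567·14/12)
= 463.1524 × 0.93599046 = 433.51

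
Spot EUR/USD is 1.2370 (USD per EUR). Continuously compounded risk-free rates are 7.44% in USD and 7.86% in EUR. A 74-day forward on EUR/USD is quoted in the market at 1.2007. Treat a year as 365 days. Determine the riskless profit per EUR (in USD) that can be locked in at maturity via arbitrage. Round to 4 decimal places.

0.0352 per EUR (in USD)

Fair forward: F* = S·e^(carry·T), with carry = (r_USD − r_EUR) = 0.0744 − 0.0786 = -0.0042
F* = 1.2370 · e^(-0.0042 × 74/365) = 1.2370 · e^-0.000852 = 1.2370 × 0.999148 = 1.2359
Market 1.2007 < fair 1.2359: forward underpriced → reverse cash-and-carry (short spot, go long the forward).
At maturity, profit = |F_mkt − F*| = |1.2007 − 1.2359| = 0.0352 per EUR (in USD)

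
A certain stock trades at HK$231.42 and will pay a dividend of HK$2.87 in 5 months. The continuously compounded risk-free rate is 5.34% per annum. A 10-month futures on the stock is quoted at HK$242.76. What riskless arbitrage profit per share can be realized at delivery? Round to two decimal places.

PV(dividends) I = 2.87·e^(−0.0534·5/12) = 2.8068
Fair futures F* = (S − I)·e^(rT) = (231.42 − 2.8068)·e^0.044500 = 228.6132 × 1.045505 = 239.0162
Market HK$242.76 > fair 239.0162: forward overpriced → cash-and-carry (borrow at r, buy the stock and collect the dividends, short the forward).
Profit at T = |F_mkt − F*| = |242.76 − 239.0162| = HK$3.74 per share

HK$3.74 per share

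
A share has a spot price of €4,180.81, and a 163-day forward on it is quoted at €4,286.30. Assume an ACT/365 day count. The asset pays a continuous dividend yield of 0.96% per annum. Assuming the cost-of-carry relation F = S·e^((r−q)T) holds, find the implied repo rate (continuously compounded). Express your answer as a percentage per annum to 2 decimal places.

From F = S·e^((r−q)T): (r − q) = ln(F/S)/T
ln(4286.30/4180.81) = ln(1.025232) = 0.024919
(r − q) = 0.024919 / (163/365) = 0.055800
r = ln(F/S)/T + q = 0.055800 + 0.0096 = 0.065400
r = 6.54%

6.54%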